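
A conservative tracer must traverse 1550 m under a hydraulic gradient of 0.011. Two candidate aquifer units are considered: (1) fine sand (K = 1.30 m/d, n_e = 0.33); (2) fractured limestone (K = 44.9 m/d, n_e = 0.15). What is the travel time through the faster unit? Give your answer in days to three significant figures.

471 days

Unit 1 (fine sand): v = 1.30×0.011/0.33 = 0.04333 m/d, t = 1550/0.04333 = 35770 d
Unit 2 (fractured limestone): v = 44.9×0.011/0.15 = 3.293 m/d, t = 1550/3.293 = 470.7 d
Faster unit: t = 471 d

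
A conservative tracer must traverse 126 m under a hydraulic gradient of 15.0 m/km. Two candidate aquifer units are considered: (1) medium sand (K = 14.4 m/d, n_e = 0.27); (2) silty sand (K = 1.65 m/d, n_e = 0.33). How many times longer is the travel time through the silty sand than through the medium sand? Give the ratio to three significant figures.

10.7

Unit 1 (medium sand): v = 14.4×0.015/0.27 = 0.8000 m/d, t = 126/0.8000 = 157.5 d
Unit 2 (silty sand): v = 1.65×0.015/0.33 = 0.07500 m/d, t = 126/0.07500 = 1680 d
t(silty sand) / t(medium sand) = 1680/157.5 = 10.7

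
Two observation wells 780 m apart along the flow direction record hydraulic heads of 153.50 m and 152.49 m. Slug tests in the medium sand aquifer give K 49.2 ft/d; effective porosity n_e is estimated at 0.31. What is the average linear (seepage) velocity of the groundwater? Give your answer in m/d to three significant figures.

Hydraulic gradient i = (153.50 − 152.49) / 780 = 1.01 / 780 = 0.001295
K = 49.2 ft/d × 0.3048 = 15.00 m/d
Darcy flux q = K·i = 15.00 × 0.001295 = 0.01942 m/d
Seepage velocity v = q / n = 0.01942 / 0.31 = 0.06264 m/d

0.0626 m/d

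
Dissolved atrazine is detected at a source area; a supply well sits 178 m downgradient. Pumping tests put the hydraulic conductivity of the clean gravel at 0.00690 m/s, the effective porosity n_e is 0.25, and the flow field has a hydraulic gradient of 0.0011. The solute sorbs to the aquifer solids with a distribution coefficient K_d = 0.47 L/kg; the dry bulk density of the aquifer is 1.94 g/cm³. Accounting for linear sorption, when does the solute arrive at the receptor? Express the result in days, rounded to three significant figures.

K = 0.00690 m/s × 86400 s/d = 596.2 m/d
q = Ki = 596.2 × 0.0011 = 0.6558 m/d
Average linear velocity = 0.6558 / 0.25 = 2.623 m/d
Retardation R = 1 + ρ_b·K_d/n = 1 + 1.94×0.47/0.25 = 4.647
Contaminant velocity v_c = v/R = 2.623/4.647 = 0.5644 m/d
t = L/v_c = 178/0.5644 = 315.4 d

315 days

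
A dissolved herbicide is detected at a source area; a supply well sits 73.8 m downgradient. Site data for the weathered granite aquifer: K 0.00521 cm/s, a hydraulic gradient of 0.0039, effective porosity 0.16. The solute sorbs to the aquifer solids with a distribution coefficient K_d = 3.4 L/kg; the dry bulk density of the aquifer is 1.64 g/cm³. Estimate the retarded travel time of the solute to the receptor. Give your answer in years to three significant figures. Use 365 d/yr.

66.1 years

K = 0.00521 cm/s × 864 = 4.501 m/d
Darcy flux q = K·i = 4.501 × 0.0039 = 0.01756 m/d
v = Ki/n = 4.501·0.0039/0.16 = 0.1097 m/d
Retardation R = 1 + ρ_b·K_d/n = 1 + 1.64×3.4/0.16 = 35.85
Contaminant velocity v_c = v/R = 0.1097/35.85 = 0.003061 m/d
t = L/v_c = 73.8/0.003061 = 24110 d
   = 24110/365 = 66.1 yr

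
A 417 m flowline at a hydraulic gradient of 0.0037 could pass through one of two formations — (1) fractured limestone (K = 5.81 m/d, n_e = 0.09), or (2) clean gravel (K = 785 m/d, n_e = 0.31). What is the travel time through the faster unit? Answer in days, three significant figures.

44.5 days

Unit 1 (fractured limestone): v = 5.81×0.0037/0.09 = 0.2389 m/d, t = 417/0.2389 = 1746 d
Unit 2 (clean gravel): v = 785×0.0037/0.31 = 9.369 m/d, t = 417/9.369 = 44.51 d
Faster unit: t = 44.5 d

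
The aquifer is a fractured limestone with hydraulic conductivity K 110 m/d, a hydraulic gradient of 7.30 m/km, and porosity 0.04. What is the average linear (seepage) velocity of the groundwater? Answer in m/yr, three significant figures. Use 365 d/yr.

Darcy flux q = K·i = 110 × 0.0073 = 0.8030 m/d
Seepage velocity v = q / n = 0.8030 / 0.04 = 20.08 m/d
   = 20.08 × 365 = 7330 m/yr

7330 m/yr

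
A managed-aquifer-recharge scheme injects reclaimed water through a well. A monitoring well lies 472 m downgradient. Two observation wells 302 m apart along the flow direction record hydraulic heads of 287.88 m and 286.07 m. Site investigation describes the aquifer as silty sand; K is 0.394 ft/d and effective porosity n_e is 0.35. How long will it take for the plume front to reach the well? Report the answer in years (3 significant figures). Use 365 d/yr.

629 years

Hydraulic gradient i = (287.88 − 286.07) / 302 = 1.81 / 302 = 0.005993
K = 0.394 ft/d × 0.3048 = 0.1201 m/d
Darcy flux q = K·i = 0.1201 × 0.005993 = 7.198e-4 m/d
v_s = q/n_e = 7.198e-4/0.35 = 0.002056 m/d
t = L / v = 472 / 0.002056 = 229500 d
   = 229500 / 365 = 629 yr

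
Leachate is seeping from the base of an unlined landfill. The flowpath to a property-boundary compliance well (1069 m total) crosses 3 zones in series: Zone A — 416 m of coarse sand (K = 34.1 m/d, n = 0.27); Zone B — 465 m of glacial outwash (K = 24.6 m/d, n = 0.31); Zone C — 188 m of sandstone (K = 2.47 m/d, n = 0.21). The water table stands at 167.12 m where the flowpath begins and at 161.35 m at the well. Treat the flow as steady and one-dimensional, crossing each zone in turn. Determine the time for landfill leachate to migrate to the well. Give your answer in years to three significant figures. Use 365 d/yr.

15.1 years

Total head drop ΔH = 167.12 − 161.35 = 5.77 m
Continuity: the same q passes through each zone, so ΔH = q·Σ(L_j/K_j) — the zones act as resistances in series.
Σ(L/K) = 416/34.1 + 465/24.6 + 188/2.47 = 12.20 + 18.90 + 76.11 = 107.2 d
q = ΔH / Σ(L/K) = 5.77 / 107.2 = 0.05382 m/d (same in every zone)
Zone A: v = q/n = 0.05382/0.27 = 0.1993 m/d → t_A = 416/0.1993 = 2087 d
Zone B: v = q/n = 0.05382/0.31 = 0.1736 m/d → t_B = 465/0.1736 = 2679 d
Zone C: v = q/n = 0.05382/0.21 = 0.2563 m/d → t_C = 188/0.2563 = 733.6 d
Total t = 2087 + 2679 + 733.6 = 5499 d
   = 5499 / 365 = 15.1 yr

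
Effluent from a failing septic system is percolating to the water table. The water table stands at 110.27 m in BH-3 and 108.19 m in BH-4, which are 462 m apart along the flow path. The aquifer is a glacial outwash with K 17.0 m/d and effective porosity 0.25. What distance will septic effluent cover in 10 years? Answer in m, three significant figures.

1120 m

Hydraulic gradient i = (110.27 − 108.19) / 462 = 2.08 / 462 = 0.004502
Darcy flux q = K·i = 17.0 × 0.004502 = 0.07654 m/d
v = Ki/n = 17.0·0.004502/0.25 = 0.3061 m/d
T = 10 yr × 365 = 3650 d
L = v × T = 0.3061 × 3650 = 1117 m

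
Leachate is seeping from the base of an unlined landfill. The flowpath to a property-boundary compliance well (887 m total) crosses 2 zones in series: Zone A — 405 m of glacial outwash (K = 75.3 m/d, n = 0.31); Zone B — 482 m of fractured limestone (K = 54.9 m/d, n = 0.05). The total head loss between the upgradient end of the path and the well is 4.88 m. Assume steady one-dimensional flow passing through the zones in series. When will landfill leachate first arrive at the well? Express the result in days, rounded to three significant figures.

Steady 1-D flow in series ⇒ the Darcy flux q is identical in every zone and the zone head losses add (resistances L/K in series).
Σ(L/K) = 405/75.3 + 482/54.9 = 5.378 + 8.780 = 14.16 d
q = ΔH / Σ(L/K) = 4.88 / 14.16 = 0.3447 m/d (same in every zone)
Zone A: v = q/n = 0.3447/0.31 = 1.112 m/d → t_A = 405/1.112 = 364.3 d
Zone B: v = q/n = 0.3447/0.05 = 6.894 m/d → t_B = 482/6.894 = 69.92 d
Total t = 364.3 + 69.92 = 434.2 d

434 days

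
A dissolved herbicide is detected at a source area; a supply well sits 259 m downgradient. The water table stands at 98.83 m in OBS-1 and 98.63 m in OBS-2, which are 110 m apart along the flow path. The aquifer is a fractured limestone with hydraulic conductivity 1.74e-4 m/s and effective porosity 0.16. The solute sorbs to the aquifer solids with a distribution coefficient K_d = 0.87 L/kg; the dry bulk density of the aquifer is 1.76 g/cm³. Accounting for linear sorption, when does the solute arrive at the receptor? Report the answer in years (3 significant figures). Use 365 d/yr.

Hydraulic gradient i = (98.83 − 98.63) / 110 = 0.20 / 110 = 0.001818
K = 1.74e-4 m/s × 86400 s/d = 15.03 m/d
q = Ki = 15.03 × 0.001818 = 0.02733 m/d
v = Ki/n = 15.03·0.001818/0.16 = 0.1708 m/d
Retardation R = 1 + ρ_b·K_d/n = 1 + 1.76×0.87/0.16 = 10.57
Contaminant velocity v_c = v/R = 0.1708/10.57 = 0.01616 m/d
t = L/v_c = 259/0.01616 = 16020 d
   = 16020/365 = 43.9 yr

43.9 years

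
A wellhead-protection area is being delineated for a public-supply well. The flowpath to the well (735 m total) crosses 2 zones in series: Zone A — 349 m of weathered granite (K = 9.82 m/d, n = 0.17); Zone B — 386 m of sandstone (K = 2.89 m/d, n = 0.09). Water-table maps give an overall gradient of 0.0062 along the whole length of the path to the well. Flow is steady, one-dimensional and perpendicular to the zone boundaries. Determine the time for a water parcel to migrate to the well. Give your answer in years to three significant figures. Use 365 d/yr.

9.56 years

For zones in series the flux q is common to all zones; the equivalent conductivity is the harmonic (thickness-weighted) mean, K_eq = L_total / Σ(L_j/K_j).
Σ(L/K) = 349/9.82 + 386/2.89 = 35.54 + 133.6 = 169.1 d
K_eq = L_total / Σ(L/K) = 735 / 169.1 = 4.346 m/d
q = K_eq · i = 4.346 × 0.0062 = 0.02695 m/d (same in every zone)
Zone A: v = q/n = 0.02695/0.17 = 0.1585 m/d → t_A = 349/0.1585 = 2202 d
Zone B: v = q/n = 0.02695/0.09 = 0.2994 m/d → t_B = 386/0.2994 = 1289 d
Total t = 2202 + 1289 = 3491 d
   = 3491 / 365 = 9.56 yr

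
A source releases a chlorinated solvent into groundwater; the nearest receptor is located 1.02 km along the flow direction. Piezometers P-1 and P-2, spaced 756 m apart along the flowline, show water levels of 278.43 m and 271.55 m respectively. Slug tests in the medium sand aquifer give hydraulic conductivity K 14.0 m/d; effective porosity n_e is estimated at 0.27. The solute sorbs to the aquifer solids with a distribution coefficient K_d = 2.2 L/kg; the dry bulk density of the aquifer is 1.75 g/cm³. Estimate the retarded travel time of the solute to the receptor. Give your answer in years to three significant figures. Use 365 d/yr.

Hydraulic gradient i = (278.43 − 271.55) / 756 = 6.88 / 756 = 0.009101
q = Ki = 14.0 × 0.009101 = 0.1274 m/d
v_s = q/n_e = 0.1274/0.27 = 0.4719 m/d
Retardation R = 1 + ρ_b·K_d/n = 1 + 1.75×2.2/0.27 = 15.26
Contaminant velocity v_c = v/R = 0.4719/15.26 = 0.03092 m/d
L = 1.02 km = 1020 m
t = L/v_c = 1020/0.03092 = 32980 d
   = 32980/365 = 90.4 yr

90.4 years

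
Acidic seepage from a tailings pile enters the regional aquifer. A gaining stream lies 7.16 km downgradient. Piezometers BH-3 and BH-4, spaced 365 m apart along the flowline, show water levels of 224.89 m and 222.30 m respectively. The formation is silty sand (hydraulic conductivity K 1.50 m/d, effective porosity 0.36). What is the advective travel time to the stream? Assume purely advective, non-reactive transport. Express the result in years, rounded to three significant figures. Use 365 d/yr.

Hydraulic gradient i = (224.89 − 222.30) / 365 = 2.59 / 365 = 0.007096
Darcy flux q = K·i = 1.50 × 0.007096 = 0.01064 m/d
Seepage velocity v = q / n = 0.01064 / 0.36 = 0.02957 m/d
L = 7.16 km = 7160 m
t = L / v = 7160 / 0.02957 = 242200 d
   = 242200 / 365 = 663 yr

663 years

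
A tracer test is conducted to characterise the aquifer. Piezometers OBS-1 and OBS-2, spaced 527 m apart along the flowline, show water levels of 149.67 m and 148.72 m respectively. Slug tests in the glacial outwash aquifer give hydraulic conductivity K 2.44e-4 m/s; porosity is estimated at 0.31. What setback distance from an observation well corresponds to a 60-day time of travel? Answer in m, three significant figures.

Hydraulic gradient i = (149.67 − 148.72) / 527 = 0.95 / 527 = 0.001803
K = 2.44e-4 m/s × 86400 s/d = 21.08 m/d
q = Ki = 21.08 × 0.001803 = 0.03800 m/d
v_s = q/n_e = 0.03800/0.31 = 0.1226 m/d
L = v × T = 0.1226 × 60 = 7.355 m

7.36 m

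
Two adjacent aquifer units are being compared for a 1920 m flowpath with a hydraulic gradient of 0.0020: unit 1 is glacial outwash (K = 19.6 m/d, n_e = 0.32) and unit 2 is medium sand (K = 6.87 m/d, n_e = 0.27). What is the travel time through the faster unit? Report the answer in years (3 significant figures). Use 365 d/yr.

Unit 1 (glacial outwash): v = 19.6×0.0020/0.32 = 0.1225 m/d, t = 1920/0.1225 = 15670 d
Unit 2 (medium sand): v = 6.87×0.0020/0.27 = 0.05089 m/d, t = 1920/0.05089 = 37730 d
Faster: 15670 d / 365 = 42.9 yr

42.9 years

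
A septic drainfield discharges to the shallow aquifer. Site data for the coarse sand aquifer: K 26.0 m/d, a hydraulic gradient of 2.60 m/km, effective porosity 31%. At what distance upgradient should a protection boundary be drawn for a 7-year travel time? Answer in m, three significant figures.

557 m

Specific discharge q = 26.0 × 0.0026 = 0.06760 m/d
Average linear velocity = 0.06760 / 0.31 = 0.2181 m/d
T = 7 yr × 365 = 2555 d
L = v × T = 0.2181 × 2555 = 557.2 m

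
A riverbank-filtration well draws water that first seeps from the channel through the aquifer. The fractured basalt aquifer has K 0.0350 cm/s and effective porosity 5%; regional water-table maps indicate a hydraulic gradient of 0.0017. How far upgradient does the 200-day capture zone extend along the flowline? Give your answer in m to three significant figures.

206 m

K = 0.0350 cm/s × 864 = 30.24 m/d
Specific discharge q = 30.24 × 0.0017 = 0.05141 m/d
Average linear velocity = 0.05141 / 0.05 = 1.028 m/d
L = v × T = 1.028 × 200 = 205.6 m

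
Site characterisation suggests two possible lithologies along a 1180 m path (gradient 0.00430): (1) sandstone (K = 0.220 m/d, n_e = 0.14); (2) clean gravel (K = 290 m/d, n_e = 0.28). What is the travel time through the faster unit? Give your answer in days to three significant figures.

265 days

Unit 1 (sandstone): v = 0.220×0.0043/0.14 = 0.006757 m/d, t = 1180/0.006757 = 174600 d
Unit 2 (clean gravel): v = 290×0.0043/0.28 = 4.454 m/d, t = 1180/4.454 = 265.0 d
Faster unit: t = 265 d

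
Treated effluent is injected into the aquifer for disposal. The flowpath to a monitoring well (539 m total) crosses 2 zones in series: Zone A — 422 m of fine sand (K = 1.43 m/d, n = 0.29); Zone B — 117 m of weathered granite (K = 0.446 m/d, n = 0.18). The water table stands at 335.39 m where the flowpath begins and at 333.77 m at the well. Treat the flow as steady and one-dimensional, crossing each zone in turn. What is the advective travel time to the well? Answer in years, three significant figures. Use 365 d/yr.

Total head drop ΔH = 335.39 − 333.77 = 1.62 m
Continuity: the same q passes through each zone, so ΔH = q·Σ(L_j/K_j) — the zones act as resistances in series.
Σ(L/K) = 422/1.43 + 117/0.446 = 295.1 + 262.3 = 557.4 d
q = ΔH / Σ(L/K) = 1.62 / 557.4 = 0.002906 m/d (same in every zone)
Zone A: v = q/n = 0.002906/0.29 = 0.01002 m/d → t_A = 422/0.01002 = 42110 d
Zone B: v = q/n = 0.002906/0.18 = 0.01615 m/d → t_B = 117/0.01615 = 7247 d
Total t = 42110 + 7247 = 49360 d
   = 49360 / 365 = 135 yr

135 years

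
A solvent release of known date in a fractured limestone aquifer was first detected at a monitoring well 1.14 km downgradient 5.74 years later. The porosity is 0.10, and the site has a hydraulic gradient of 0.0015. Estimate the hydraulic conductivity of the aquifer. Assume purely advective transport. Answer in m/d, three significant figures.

t = 5.74 years = 2095 d
L = 1.14 km = 1140 m
v = L / t = 1140 / 2095 = 0.5441 m/d
K = v · n / i = 0.5441 × 0.10 / 0.0015 = 36.3 m/d

36.3 m/d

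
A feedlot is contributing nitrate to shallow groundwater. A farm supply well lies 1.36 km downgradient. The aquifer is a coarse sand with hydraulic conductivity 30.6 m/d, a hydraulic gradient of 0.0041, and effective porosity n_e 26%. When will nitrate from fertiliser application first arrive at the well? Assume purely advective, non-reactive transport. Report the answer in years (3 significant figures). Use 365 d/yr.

q = Ki = 30.6 × 0.0041 = 0.1255 m/d
v_s = q/n_e = 0.1255/0.26 = 0.4825 m/d
L = 1.36 km = 1360 m
t = L / v = 1360 / 0.4825 = 2818 d
   = 2818 / 365 = 7.72 yr

7.72 years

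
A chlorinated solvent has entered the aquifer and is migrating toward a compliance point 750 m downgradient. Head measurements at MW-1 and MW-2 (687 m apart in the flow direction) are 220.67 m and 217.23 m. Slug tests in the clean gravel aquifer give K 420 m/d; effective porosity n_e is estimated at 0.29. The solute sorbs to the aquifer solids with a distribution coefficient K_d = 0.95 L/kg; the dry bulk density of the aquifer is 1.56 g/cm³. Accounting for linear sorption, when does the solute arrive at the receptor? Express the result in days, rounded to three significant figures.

632 days

Hydraulic gradient i = (220.67 − 217.23) / 687 = 3.44 / 687 = 0.005007
Darcy flux q = K·i = 420 × 0.005007 = 2.103 m/d
v_s = q/n_e = 2.103/0.29 = 7.252 m/d
Retardation R = 1 + ρ_b·K_d/n = 1 + 1.56×0.95/0.29 = 6.110
Contaminant velocity v_c = v/R = 7.252/6.110 = 1.187 m/d
t = L/v_c = 750/1.187 = 631.9 d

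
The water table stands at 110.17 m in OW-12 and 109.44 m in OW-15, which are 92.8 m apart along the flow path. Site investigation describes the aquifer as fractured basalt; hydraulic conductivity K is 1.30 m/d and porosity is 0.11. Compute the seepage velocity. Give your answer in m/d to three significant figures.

Hydraulic gradient i = (110.17 − 109.44) / 92.8 = 0.73 / 92.8 = 0.007866
Specific discharge q = 1.30 × 0.007866 = 0.01023 m/d
v = Ki/n = 1.30·0.007866/0.11 = 0.09297 m/d

0.0930 m/d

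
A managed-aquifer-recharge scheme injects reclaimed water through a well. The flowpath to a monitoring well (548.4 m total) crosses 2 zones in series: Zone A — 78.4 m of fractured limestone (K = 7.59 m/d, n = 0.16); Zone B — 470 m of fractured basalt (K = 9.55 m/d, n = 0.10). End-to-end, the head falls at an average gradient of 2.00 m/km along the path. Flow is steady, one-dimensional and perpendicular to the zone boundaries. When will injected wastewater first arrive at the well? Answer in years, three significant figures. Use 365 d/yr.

8.86 years

Steady 1-D flow in series ⇒ the Darcy flux q is identical in every zone and the zone head losses add (resistances L/K in series).
Σ(L/K) = 78.4/7.59 + 470/9.55 = 10.33 + 49.21 = 59.54 d
K_eq = L_total / Σ(L/K) = 548.4 / 59.54 = 9.210 m/d
q = K_eq · i = 9.210 × 0.0020 = 0.01842 m/d (same in every zone)
Zone A: v = q/n = 0.01842/0.16 = 0.1151 m/d → t_A = 78.4/0.1151 = 681.0 d
Zone B: v = q/n = 0.01842/0.10 = 0.1842 m/d → t_B = 470/0.1842 = 2552 d
Total t = 681.0 + 2552 = 3233 d
   = 3233 / 365 = 8.86 yr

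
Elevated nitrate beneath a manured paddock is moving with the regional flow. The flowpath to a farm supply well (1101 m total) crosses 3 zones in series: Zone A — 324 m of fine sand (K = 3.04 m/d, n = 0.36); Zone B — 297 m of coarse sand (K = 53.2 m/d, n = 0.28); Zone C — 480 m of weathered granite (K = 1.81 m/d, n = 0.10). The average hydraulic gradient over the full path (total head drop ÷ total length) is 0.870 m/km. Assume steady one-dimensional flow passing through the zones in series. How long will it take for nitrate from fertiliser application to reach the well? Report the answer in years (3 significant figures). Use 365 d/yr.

267 years

Steady 1-D flow in series ⇒ the Darcy flux q is identical in every zone and the zone head losses add (resistances L/K in series).
Σ(L/K) = 324/3.04 + 297/53.2 + 480/1.81 = 106.6 + 5.583 + 265.2 = 377.4 d
K_eq = L_total / Σ(L/K) = 1101 / 377.4 = 2.918 m/d
q = K_eq · i = 2.918 × 8.7e-4 = 0.002538 m/d (same in every zone)
Zone A: v = q/n = 0.002538/0.36 = 0.007051 m/d → t_A = 324/0.007051 = 45950 d
Zone B: v = q/n = 0.002538/0.28 = 0.009066 m/d → t_B = 297/0.009066 = 32760 d
Zone C: v = q/n = 0.002538/0.10 = 0.02538 m/d → t_C = 480/0.02538 = 18910 d
Total t = 45950 + 32760 + 18910 = 97620 d
   = 97620 / 365 = 267 yr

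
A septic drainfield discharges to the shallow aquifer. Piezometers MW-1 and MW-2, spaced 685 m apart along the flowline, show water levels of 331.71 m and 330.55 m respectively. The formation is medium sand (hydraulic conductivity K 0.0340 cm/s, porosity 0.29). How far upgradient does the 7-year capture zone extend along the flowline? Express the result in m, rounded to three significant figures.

438 m

Hydraulic gradient i = (331.71 − 330.55) / 685 = 1.16 / 685 = 0.001693
K = 0.0340 cm/s × 864 = 29.38 m/d
q = Ki = 29.38 × 0.001693 = 0.04975 m/d
Average linear velocity = 0.04975 / 0.29 = 0.1715 m/d
T = 7 yr × 365 = 2555 d
L = v × T = 0.1715 × 2555 = 438.3 m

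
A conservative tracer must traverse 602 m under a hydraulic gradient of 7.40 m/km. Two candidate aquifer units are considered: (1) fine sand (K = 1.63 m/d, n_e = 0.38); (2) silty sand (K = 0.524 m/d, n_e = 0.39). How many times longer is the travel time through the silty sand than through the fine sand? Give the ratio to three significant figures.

3.19

Unit 1 (fine sand): v = 1.63×0.0074/0.38 = 0.03174 m/d, t = 602/0.03174 = 18970 d
Unit 2 (silty sand): v = 0.524×0.0074/0.39 = 0.009943 m/d, t = 602/0.009943 = 60550 d
t(silty sand) / t(fine sand) = 60550/18970 = 3.19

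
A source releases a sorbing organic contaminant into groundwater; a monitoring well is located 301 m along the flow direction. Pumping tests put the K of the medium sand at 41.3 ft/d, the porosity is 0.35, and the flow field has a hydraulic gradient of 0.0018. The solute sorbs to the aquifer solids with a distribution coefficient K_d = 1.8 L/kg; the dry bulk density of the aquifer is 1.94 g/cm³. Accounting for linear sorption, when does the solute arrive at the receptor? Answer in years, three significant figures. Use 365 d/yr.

K = 41.3 ft/d × 0.3048 = 12.59 m/d
Specific discharge q = 12.59 × 0.0018 = 0.02266 m/d
Seepage velocity v = q / n = 0.02266 / 0.35 = 0.06474 m/d
Retardation R = 1 + ρ_b·K_d/n = 1 + 1.94×1.8/0.35 = 10.98
Contaminant velocity v_c = v/R = 0.06474/10.98 = 0.005898 m/d
t = L/v_c = 301/0.005898 = 51040 d
   = 51040/365 = 140 yr

140 years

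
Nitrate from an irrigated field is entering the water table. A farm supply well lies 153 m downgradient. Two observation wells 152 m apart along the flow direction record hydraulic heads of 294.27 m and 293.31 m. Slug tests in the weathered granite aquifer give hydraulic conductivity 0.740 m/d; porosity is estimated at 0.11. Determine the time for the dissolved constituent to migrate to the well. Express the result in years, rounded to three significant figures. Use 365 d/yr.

9.87 years

Hydraulic gradient i = (294.27 − 293.31) / 152 = 0.96 / 152 = 0.006316
Specific discharge q = 0.740 × 0.006316 = 0.004674 m/d
v = Ki/n = 0.740·0.006316/0.11 = 0.04249 m/d
t = L / v = 153 / 0.04249 = 3601 d
   = 3601 / 365 = 9.87 yr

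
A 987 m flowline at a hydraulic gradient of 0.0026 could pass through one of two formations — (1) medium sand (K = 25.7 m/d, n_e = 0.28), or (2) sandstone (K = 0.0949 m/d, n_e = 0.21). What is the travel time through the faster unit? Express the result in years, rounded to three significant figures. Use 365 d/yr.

Unit 1 (medium sand): v = 25.7×0.0026/0.28 = 0.2386 m/d, t = 987/0.2386 = 4136 d
Unit 2 (sandstone): v = 0.0949×0.0026/0.21 = 0.001175 m/d, t = 987/0.001175 = 840000 d
Faster: 4136 d / 365 = 11.3 yr

11.3 years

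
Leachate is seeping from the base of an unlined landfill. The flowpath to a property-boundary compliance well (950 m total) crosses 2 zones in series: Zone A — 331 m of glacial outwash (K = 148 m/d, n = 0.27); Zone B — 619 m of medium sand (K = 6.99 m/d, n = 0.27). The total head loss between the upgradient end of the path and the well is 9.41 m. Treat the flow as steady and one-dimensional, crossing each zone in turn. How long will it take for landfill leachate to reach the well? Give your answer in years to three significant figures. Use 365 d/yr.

6.78 years

Steady 1-D flow in series ⇒ the Darcy flux q is identical in every zone and the zone head losses add (resistances L/K in series).
Σ(L/K) = 331/148 + 619/6.99 = 2.236 + 88.56 = 90.79 d
q = ΔH / Σ(L/K) = 9.41 / 90.79 = 0.1036 m/d (same in every zone)
Zone A: v = q/n = 0.1036/0.27 = 0.3839 m/d → t_A = 331/0.3839 = 862.3 d
Zone B: v = q/n = 0.1036/0.27 = 0.3839 m/d → t_B = 619/0.3839 = 1613 d
Total t = 862.3 + 1613 = 2475 d
   = 2475 / 365 = 6.78 yr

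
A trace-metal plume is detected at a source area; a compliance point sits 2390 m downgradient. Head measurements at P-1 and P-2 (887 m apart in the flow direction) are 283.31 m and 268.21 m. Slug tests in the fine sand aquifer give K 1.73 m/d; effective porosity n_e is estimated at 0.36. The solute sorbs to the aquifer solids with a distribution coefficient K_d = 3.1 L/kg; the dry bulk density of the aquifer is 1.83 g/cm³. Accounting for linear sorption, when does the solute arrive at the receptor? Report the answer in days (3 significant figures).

Hydraulic gradient i = (283.31 − 268.21) / 887 = 15.10 / 887 = 0.01702
q = Ki = 1.73 × 0.01702 = 0.02945 m/d
v = Ki/n = 1.73·0.01702/0.36 = 0.08181 m/d
Retardation R = 1 + ρ_b·K_d/n = 1 + 1.83×3.1/0.36 = 16.76
Contaminant velocity v_c = v/R = 0.08181/16.76 = 0.004882 m/d
t = L/v_c = 2390/0.004882 = 489600 d

490000 days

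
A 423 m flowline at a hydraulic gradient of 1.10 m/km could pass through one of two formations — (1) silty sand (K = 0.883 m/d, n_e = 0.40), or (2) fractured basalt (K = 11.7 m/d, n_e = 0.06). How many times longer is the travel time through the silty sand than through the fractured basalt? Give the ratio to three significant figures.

Unit 1 (silty sand): v = 0.883×0.0011/0.40 = 0.002428 m/d, t = 423/0.002428 = 174200 d
Unit 2 (fractured basalt): v = 11.7×0.0011/0.06 = 0.2145 m/d, t = 423/0.2145 = 1972 d
t(silty sand) / t(fractured basalt) = 174200/1972 = 88.3

88.3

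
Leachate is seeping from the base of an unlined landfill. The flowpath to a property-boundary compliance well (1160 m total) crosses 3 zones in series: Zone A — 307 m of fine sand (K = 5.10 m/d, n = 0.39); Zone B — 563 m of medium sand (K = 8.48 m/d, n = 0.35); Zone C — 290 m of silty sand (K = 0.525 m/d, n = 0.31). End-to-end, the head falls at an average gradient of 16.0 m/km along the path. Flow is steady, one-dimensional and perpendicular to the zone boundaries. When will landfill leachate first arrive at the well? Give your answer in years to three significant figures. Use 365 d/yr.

40.8 years

Continuity: the same q passes through each zone, so ΔH = q·Σ(L_j/K_j) — the zones act as resistances in series.
Σ(L/K) = 307/5.10 + 563/8.48 + 290/0.525 = 60.20 + 66.39 + 552.4 = 679.0 d
K_eq = L_total / Σ(L/K) = 1160 / 679.0 = 1.708 m/d
q = K_eq · i = 1.708 × 0.016 = 0.02734 m/d (same in every zone)
Zone A: v = q/n = 0.02734/0.39 = 0.07009 m/d → t_A = 307/0.07009 = 4380 d
Zone B: v = q/n = 0.02734/0.35 = 0.07810 m/d → t_B = 563/0.07810 = 7209 d
Zone C: v = q/n = 0.02734/0.31 = 0.08818 m/d → t_C = 290/0.08818 = 3289 d
Total t = 4380 + 7209 + 3289 = 14880 d
   = 14880 / 365 = 40.8 yr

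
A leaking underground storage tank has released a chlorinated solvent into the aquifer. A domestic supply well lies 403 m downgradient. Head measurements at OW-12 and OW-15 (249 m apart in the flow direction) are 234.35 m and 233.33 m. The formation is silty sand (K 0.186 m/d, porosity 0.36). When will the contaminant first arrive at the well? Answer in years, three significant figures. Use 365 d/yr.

Hydraulic gradient i = (234.35 − 233.33) / 249 = 1.02 / 249 = 0.004096
Specific discharge q = 0.186 × 0.004096 = 7.619e-4 m/d
Seepage velocity v = q / n = 7.619e-4 / 0.36 = 0.002116 m/d
t = L / v = 403 / 0.002116 = 190400 d
   = 190400 / 365 = 522 yr

522 years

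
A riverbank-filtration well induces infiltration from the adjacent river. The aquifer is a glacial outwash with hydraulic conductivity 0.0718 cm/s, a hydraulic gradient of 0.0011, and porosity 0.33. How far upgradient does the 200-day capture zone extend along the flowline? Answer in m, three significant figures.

41.4 m

K = 0.0718 cm/s × 864 = 62.04 m/d
Specific discharge q = 62.04 × 0.0011 = 0.06824 m/d
Seepage velocity v = q / n = 0.06824 / 0.33 = 0.2068 m/d
L = v × T = 0.2068 × 200 = 41.36 m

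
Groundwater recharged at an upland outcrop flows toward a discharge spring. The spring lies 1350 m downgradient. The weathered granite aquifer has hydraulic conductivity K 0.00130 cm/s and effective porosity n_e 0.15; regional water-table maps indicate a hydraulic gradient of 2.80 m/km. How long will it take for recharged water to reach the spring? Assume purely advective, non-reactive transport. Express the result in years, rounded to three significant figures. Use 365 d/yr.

176 years

K = 0.00130 cm/s × 864 = 1.123 m/d
q = Ki = 1.123 × 0.0028 = 0.003145 m/d
Seepage velocity v = q / n = 0.003145 / 0.15 = 0.02097 m/d
t = L / v = 1350 / 0.02097 = 64390 d
   = 64390 / 365 = 176 yr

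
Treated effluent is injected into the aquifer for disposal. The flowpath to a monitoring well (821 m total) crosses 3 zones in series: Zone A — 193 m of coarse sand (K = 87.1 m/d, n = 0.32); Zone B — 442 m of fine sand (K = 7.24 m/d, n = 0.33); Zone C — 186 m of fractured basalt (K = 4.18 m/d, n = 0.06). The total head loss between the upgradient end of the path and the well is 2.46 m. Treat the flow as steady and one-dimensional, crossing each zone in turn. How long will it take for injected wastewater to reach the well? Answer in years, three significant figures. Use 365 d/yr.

Steady 1-D flow in series ⇒ the Darcy flux q is identical in every zone and the zone head losses add (resistances L/K in series).
Σ(L/K) = 193/87.1 + 442/7.24 + 186/4.18 = 2.216 + 61.05 + 44.50 = 107.8 d
q = ΔH / Σ(L/K) = 2.46 / 107.8 = 0.02283 m/d (same in every zone)
Zone A: v = q/n = 0.02283/0.32 = 0.07134 m/d → t_A = 193/0.07134 = 2705 d
Zone B: v = q/n = 0.02283/0.33 = 0.06918 m/d → t_B = 442/0.06918 = 6390 d
Zone C: v = q/n = 0.02283/0.06 = 0.3805 m/d → t_C = 186/0.3805 = 488.9 d
Total t = 2705 + 6390 + 488.9 = 9584 d
   = 9584 / 365 = 26.3 yr

26.3 years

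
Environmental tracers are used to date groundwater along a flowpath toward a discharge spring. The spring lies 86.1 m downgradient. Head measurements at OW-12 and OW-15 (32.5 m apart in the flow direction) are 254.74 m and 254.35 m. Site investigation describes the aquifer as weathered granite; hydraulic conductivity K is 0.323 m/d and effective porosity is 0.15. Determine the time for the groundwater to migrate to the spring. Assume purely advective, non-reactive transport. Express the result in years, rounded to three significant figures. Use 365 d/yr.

9.13 years

Hydraulic gradient i = (254.74 − 254.35) / 32.5 = 0.39 / 32.5 = 0.01200
Darcy flux q = K·i = 0.323 × 0.01200 = 0.003876 m/d
Seepage velocity v = q / n = 0.003876 / 0.15 = 0.02584 m/d
t = L / v = 86.1 / 0.02584 = 3332 d
   = 3332 / 365 = 9.13 yr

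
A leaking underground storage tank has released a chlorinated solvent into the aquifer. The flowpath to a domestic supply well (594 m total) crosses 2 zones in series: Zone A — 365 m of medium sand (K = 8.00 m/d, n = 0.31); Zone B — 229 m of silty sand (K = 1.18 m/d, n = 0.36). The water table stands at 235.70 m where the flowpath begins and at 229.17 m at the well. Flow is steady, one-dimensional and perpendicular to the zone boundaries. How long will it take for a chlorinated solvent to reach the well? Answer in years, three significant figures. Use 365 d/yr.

19.7 years

Total head drop ΔH = 235.70 − 229.17 = 6.53 m
Steady 1-D flow in series ⇒ the Darcy flux q is identical in every zone and the zone head losses add (resistances L/K in series).
Σ(L/K) = 365/8.00 + 229/1.18 = 45.63 + 194.1 = 239.7 d
q = ΔH / Σ(L/K) = 6.53 / 239.7 = 0.02724 m/d (same in every zone)
Zone A: v = q/n = 0.02724/0.31 = 0.08788 m/d → t_A = 365/0.08788 = 4153 d
Zone B: v = q/n = 0.02724/0.36 = 0.07568 m/d → t_B = 229/0.07568 = 3026 d
Total t = 4153 + 3026 = 7179 d
   = 7179 / 365 = 19.7 yr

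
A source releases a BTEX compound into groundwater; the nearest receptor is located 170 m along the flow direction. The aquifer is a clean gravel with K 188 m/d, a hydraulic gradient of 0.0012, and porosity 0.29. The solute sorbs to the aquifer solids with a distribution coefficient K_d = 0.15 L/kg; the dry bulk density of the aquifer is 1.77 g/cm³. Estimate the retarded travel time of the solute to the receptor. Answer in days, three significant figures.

Specific discharge q = 188 × 0.0012 = 0.2256 m/d
Average linear velocity = 0.2256 / 0.29 = 0.7779 m/d
Retardation R = 1 + ρ_b·K_d/n = 1 + 1.77×0.15/0.29 = 1.916
Contaminant velocity v_c = v/R = 0.7779/1.916 = 0.4061 m/d
t = L/v_c = 170/0.4061 = 418.6 d

419 days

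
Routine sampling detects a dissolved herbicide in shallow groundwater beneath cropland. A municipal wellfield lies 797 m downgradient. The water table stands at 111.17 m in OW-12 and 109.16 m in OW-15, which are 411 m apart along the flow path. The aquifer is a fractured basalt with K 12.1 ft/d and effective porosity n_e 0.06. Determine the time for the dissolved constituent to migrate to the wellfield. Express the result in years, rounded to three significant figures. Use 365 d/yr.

Hydraulic gradient i = (111.17 − 109.16) / 411 = 2.01 / 411 = 0.004891
K = 12.1 ft/d × 0.3048 = 3.688 m/d
q = Ki = 3.688 × 0.004891 = 0.01804 m/d
v_s = q/n_e = 0.01804/0.06 = 0.3006 m/d
t = L / v = 797 / 0.3006 = 2651 d
   = 2651 / 365 = 7.26 yr

7.26 years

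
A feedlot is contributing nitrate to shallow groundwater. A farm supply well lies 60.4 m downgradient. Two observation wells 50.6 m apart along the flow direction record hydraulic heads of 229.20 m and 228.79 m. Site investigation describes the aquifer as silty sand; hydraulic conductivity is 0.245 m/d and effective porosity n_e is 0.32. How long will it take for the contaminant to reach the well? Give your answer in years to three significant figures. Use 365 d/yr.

26.7 years

Hydraulic gradient i = (229.20 − 228.79) / 50.6 = 0.41 / 50.6 = 0.008103
Darcy flux q = K·i = 0.245 × 0.008103 = 0.001985 m/d
Seepage velocity v = q / n = 0.001985 / 0.32 = 0.006204 m/d
t = L / v = 60.4 / 0.006204 = 9736 d
   = 9736 / 365 = 26.7 yr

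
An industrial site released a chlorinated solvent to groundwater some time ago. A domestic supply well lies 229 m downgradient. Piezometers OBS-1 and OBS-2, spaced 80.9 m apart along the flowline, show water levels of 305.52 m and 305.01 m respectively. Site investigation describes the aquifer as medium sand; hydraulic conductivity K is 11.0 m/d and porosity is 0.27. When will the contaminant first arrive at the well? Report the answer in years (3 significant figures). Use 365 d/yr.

2.44 years

Hydraulic gradient i = (305.52 − 305.01) / 80.9 = 0.51 / 80.9 = 0.006304
q = Ki = 11.0 × 0.006304 = 0.06934 m/d
v_s = q/n_e = 0.06934/0.27 = 0.2568 m/d
t = L / v = 229 / 0.2568 = 891.6 d
   = 891.6 / 365 = 2.44 yr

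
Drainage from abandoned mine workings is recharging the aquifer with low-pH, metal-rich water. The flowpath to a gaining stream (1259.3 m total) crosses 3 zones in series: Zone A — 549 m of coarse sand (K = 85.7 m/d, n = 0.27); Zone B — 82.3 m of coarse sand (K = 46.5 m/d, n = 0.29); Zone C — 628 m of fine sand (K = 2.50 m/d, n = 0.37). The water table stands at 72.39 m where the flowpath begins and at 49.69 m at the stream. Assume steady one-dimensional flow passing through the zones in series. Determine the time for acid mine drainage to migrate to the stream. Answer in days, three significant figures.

Total head drop ΔH = 72.39 − 49.69 = 22.70 m
Steady 1-D flow in series ⇒ the Darcy flux q is identical in every zone and the zone head losses add (resistances L/K in series).
Σ(L/K) = 549/85.7 + 82.3/46.5 + 628/2.50 = 6.406 + 1.770 + 251.2 = 259.4 d
q = ΔH / Σ(L/K) = 22.70 / 259.4 = 0.08752 m/d (same in every zone)
Zone A: v = q/n = 0.08752/0.27 = 0.3241 m/d → t_A = 549/0.3241 = 1694 d
Zone B: v = q/n = 0.08752/0.29 = 0.3018 m/d → t_B = 82.3/0.3018 = 272.7 d
Zone C: v = q/n = 0.08752/0.37 = 0.2365 m/d → t_C = 628/0.2365 = 2655 d
Total t = 1694 + 272.7 + 2655 = 4621 d

4620 days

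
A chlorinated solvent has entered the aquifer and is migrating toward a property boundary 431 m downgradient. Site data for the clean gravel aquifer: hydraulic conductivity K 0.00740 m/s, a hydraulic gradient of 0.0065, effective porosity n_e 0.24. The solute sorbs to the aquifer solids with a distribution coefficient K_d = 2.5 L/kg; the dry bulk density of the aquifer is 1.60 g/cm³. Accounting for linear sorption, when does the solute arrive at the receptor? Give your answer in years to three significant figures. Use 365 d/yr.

K = 0.00740 m/s × 86400 s/d = 639.4 m/d
Darcy flux q = K·i = 639.4 × 0.0065 = 4.156 m/d
v_s = q/n_e = 4.156/0.24 = 17.32 m/d
Retardation R = 1 + ρ_b·K_d/n = 1 + 1.60×2.5/0.24 = 17.67
Contaminant velocity v_c = v/R = 17.32/17.67 = 0.9802 m/d
t = L/v_c = 431/0.9802 = 439.7 d
   = 439.7/365 = 1.20 yr

1.20 years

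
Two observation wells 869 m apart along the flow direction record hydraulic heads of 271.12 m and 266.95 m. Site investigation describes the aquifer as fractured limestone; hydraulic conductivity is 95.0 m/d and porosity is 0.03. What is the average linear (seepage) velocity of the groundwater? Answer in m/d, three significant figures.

Hydraulic gradient i = (271.12 − 266.95) / 869 = 4.17 / 869 = 0.004799
q = Ki = 95.0 × 0.004799 = 0.4559 m/d
v_s = q/n_e = 0.4559/0.03 = 15.20 m/d

15.2 m/d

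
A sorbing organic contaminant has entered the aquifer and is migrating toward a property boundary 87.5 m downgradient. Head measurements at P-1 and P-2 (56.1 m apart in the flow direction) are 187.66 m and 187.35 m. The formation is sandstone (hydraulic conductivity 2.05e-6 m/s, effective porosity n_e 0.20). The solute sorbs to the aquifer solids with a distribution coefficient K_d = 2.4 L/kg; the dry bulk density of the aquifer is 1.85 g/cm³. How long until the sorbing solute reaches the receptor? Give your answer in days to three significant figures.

Hydraulic gradient i = (187.66 − 187.35) / 56.1 = 0.31 / 56.1 = 0.005526
K = 2.05e-6 m/s × 86400 s/d = 0.1771 m/d
Specific discharge q = 0.1771 × 0.005526 = 9.787e-4 m/d
Average linear velocity = 9.787e-4 / 0.20 = 0.004894 m/d
Retardation R = 1 + ρ_b·K_d/n = 1 + 1.85×2.4/0.20 = 23.20
Contaminant velocity v_c = v/R = 0.004894/23.20 = 2.109e-4 m/d
t = L/v_c = 87.5/2.109e-4 = 414800 d

415000 days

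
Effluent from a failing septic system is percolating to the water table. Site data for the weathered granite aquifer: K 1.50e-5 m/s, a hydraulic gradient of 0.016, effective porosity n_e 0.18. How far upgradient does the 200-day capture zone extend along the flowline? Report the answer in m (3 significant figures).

23.0 m

K = 1.50e-5 m/s × 86400 s/d = 1.296 m/d
Specific discharge q = 1.296 × 0.016 = 0.02074 m/d
v = Ki/n = 1.296·0.016/0.18 = 0.1152 m/d
L = v × T = 0.1152 × 200 = 23.04 m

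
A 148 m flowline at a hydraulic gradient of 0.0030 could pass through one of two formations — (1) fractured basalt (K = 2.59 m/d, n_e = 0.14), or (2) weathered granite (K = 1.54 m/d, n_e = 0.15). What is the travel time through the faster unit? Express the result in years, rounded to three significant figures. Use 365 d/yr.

7.31 years

Unit 1 (fractured basalt): v = 2.59×0.0030/0.14 = 0.05550 m/d, t = 148/0.05550 = 2667 d
Unit 2 (weathered granite): v = 1.54×0.0030/0.15 = 0.03080 m/d, t = 148/0.03080 = 4805 d
Faster: 2667 d / 365 = 7.31 yr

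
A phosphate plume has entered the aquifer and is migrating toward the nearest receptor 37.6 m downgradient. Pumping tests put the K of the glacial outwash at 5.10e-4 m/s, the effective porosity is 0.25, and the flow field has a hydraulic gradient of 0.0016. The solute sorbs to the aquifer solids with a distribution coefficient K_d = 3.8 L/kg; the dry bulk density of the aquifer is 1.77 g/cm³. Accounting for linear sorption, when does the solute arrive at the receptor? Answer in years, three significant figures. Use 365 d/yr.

10.2 years

K = 5.10e-4 m/s × 86400 s/d = 44.06 m/d
Darcy flux q = K·i = 44.06 × 0.0016 = 0.07050 m/d
Seepage velocity v = q / n = 0.07050 / 0.25 = 0.2820 m/d
Retardation R = 1 + ρ_b·K_d/n = 1 + 1.77×3.8/0.25 = 27.90
Contaminant velocity v_c = v/R = 0.2820/27.90 = 0.01011 m/d
t = L/v_c = 37.6/0.01011 = 3720 d
   = 3720/365 = 10.2 yr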